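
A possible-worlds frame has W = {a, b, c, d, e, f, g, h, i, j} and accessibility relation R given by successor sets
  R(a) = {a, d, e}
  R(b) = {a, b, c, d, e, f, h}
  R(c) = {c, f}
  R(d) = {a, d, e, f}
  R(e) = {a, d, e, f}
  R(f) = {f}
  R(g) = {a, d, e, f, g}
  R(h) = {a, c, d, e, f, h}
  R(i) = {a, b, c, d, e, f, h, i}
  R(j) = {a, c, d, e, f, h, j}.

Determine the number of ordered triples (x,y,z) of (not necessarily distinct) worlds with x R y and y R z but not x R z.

2

Enumerating: (a,d,f), (a,e,f).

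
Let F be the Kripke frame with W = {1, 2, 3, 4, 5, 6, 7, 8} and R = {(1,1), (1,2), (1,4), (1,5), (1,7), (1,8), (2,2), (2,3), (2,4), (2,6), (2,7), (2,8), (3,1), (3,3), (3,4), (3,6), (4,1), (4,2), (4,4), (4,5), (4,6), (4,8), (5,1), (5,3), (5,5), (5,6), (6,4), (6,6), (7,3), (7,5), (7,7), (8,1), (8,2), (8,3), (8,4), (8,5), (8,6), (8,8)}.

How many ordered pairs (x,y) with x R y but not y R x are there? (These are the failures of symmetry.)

16

Enumerating: (1,2), (1,7), (2,3), (2,6), (2,7), (3,1), (3,4), (3,6), (4,5), (5,3), (5,6), (7,3), (7,5), (8,3), (8,5), (8,6).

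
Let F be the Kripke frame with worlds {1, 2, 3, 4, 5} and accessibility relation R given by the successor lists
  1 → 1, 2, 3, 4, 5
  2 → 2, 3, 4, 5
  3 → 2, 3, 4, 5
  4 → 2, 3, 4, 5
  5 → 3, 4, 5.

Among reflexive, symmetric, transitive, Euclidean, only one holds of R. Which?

reflexive

Reflexive: yes — every world is R-related to itself.
Symmetric: no — 1 R 2 but not 2 R 1.
Transitive: no — 5 R 3 and 3 R 2, but not 5 R 2.
Euclidean: no — 1 R 5 and 1 R 2, but not 5 R 2.
Only reflexive holds.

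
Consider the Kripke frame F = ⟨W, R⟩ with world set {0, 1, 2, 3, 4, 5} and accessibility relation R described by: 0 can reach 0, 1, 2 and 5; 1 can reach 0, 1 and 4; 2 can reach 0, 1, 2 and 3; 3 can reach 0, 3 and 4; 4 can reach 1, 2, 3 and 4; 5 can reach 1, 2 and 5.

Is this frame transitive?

Transitive: no — 0 R 1 and 1 R 4, but not 0 R 4.

No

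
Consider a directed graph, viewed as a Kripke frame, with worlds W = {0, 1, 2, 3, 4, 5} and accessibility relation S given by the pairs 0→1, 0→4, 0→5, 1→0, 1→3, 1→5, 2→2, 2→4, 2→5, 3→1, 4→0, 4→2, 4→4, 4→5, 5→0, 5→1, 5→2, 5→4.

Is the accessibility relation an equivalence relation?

No

Reflexive: no — 0 is not related to itself.
Symmetric: yes — every pair in S has its reverse in S.
Transitive: no — 0 S 1 and 1 S 3, but not 0 S 3.
So S is not an equivalence relation.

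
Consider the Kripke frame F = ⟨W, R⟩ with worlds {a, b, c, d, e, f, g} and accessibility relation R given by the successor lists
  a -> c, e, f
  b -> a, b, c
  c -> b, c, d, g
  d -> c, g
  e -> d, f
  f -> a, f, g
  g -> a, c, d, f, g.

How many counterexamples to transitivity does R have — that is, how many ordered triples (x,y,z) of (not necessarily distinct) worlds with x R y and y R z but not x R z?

28

Enumerating: (a,c,b), (a,c,d), (a,c,g), (a,e,d), (a,f,a), (a,f,g), (b,a,e), (b,a,f), (b,c,d), (b,c,g), (c,b,a), (c,g,a), … and 16 more.
Total: 28.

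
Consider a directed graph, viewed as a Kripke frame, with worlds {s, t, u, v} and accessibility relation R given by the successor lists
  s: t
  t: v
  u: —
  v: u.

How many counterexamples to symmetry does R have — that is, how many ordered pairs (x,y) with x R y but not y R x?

Enumerating: (s,t), (t,v), (v,u).

3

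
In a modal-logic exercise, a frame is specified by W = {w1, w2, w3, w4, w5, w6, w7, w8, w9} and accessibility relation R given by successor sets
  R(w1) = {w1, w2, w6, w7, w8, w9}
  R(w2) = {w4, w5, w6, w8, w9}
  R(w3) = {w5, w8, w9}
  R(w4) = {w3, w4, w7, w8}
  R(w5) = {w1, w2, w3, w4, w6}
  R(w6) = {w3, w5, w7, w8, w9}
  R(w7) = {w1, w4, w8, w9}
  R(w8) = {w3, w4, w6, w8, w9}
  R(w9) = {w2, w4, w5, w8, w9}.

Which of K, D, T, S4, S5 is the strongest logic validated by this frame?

Serial (axiom D): yes — every world has a successor (e.g. w1 R w1).
Reflexive (axiom T): no — w2 is not related to itself.
Transitive (axiom 4): no — w1 R w2 and w2 R w4, but not w1 R w4.
Euclidean (axiom 5): no — w1 R w2 and w1 R w7, but not w2 R w7.
So F validates K, D; T would additionally require R to be reflexive. The strongest is D.

D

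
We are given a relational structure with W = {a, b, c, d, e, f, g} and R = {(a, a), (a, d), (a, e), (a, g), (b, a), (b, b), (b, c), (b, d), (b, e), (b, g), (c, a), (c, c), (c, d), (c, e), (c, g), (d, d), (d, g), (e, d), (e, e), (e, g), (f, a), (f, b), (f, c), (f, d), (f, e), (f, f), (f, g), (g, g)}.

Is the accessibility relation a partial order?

Yes

Reflexive: yes — every world is R-related to itself.
Transitive: yes — every two-step R-path is closed by a direct edge.
Antisymmetric: yes — no distinct pair is related both ways.
So R is a partial order.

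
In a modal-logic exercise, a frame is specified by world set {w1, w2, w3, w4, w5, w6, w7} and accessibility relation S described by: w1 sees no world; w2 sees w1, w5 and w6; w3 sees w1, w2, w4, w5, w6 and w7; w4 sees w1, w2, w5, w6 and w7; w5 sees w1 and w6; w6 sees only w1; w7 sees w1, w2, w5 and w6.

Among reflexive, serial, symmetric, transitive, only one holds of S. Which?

transitive

Reflexive: no — w1 is not related to itself.
Serial: no — w1 has no S-successor.
Symmetric: no — w2 S w1 but not w1 S w2.
Transitive: yes — every two-step S-path is closed by a direct edge.
Only transitive holds.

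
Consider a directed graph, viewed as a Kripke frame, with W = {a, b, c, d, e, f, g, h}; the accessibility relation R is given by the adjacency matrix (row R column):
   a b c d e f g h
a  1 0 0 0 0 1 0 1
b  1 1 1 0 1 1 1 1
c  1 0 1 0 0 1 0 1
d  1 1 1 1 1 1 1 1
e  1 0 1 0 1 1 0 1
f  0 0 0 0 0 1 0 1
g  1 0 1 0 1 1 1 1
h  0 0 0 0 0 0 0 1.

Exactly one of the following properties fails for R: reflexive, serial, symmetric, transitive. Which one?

symmetric

Reflexive: yes — every world is R-related to itself.
Serial: yes — every world has a successor (e.g. a R a).
Symmetric: no — a R f but not f R a.
Transitive: yes — every two-step R-path is closed by a direct edge.
Only symmetric fails.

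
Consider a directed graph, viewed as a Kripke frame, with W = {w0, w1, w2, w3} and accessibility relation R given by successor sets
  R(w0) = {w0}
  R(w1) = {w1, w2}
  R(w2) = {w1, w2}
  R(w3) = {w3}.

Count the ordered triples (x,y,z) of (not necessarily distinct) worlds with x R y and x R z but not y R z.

0

R is Euclidean; there are no such tuples.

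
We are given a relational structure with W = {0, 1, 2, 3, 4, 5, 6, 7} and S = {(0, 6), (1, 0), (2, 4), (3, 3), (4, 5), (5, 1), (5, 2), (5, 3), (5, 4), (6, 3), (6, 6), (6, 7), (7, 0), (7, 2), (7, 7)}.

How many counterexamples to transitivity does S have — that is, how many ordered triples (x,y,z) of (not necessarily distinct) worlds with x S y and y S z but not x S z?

14

Enumerating: (0,6,3), (0,6,7), (1,0,6), (2,4,5), (4,5,1), (4,5,2), (4,5,3), (4,5,4), (5,1,0), (5,4,5), (6,7,0), (6,7,2), (7,0,6), (7,2,4).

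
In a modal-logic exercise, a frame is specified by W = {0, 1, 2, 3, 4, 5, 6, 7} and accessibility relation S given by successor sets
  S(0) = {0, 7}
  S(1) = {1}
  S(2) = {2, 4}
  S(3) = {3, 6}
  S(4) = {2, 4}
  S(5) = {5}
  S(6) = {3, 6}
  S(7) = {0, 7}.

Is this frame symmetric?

Yes

Symmetric: yes — every pair in S has its reverse in S.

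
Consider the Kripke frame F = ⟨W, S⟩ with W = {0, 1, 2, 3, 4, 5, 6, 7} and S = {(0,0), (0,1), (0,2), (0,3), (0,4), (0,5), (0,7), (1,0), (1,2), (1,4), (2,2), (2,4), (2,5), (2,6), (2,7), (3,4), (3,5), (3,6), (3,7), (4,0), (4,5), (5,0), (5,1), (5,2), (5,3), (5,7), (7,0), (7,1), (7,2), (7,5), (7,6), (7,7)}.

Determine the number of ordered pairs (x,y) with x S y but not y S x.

Enumerating: (0,2), (0,3), (1,2), (1,4), (2,4), (2,6), (3,4), (3,6), (3,7), (4,5), (5,1), (7,1), (7,6).

13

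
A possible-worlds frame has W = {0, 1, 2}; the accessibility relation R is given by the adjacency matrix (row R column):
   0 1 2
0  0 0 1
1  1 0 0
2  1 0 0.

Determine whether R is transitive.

No

Transitive: no — 1 R 0 and 0 R 2, but not 1 R 2.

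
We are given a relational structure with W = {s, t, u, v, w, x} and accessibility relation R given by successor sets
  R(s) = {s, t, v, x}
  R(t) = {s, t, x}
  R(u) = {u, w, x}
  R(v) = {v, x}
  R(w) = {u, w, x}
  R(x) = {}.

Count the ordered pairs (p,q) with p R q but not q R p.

Enumerating: (s,v), (s,x), (t,x), (u,x), (v,x), (w,x).

6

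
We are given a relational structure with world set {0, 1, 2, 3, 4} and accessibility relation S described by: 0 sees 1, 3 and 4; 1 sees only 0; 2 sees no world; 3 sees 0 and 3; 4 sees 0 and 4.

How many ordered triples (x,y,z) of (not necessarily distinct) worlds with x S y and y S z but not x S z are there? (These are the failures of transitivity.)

10

Enumerating: (0,1,0), (0,3,0), (0,4,0), (1,0,1), (1,0,3), (1,0,4), (3,0,1), (3,0,4), (4,0,1), (4,0,3).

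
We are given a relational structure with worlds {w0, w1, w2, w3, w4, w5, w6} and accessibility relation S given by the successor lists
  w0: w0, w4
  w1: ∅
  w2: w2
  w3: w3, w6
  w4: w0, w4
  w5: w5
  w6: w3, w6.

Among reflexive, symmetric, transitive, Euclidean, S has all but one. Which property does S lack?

Reflexive: no — w1 is not related to itself.
Symmetric: yes — every pair in S has its reverse in S.
Transitive: yes — every two-step S-path is closed by a direct edge.
Euclidean: yes — any two successors of a common world are S-related.
Only reflexive fails.

reflexive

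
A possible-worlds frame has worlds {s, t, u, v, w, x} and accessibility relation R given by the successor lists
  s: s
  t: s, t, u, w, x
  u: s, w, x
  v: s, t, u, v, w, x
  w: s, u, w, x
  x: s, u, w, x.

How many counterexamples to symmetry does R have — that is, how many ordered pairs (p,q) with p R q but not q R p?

12

Enumerating: (t,s), (t,u), (t,w), (t,x), (u,s), (v,s), (v,t), (v,u), (v,w), (v,x), (w,s), (x,s).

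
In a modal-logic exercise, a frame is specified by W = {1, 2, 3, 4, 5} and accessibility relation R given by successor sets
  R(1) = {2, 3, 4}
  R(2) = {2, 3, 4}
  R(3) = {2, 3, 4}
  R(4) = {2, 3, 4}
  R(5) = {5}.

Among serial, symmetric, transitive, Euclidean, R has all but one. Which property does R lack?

symmetric

Serial: yes — every world has a successor (e.g. 1 R 2).
Symmetric: no — 1 R 2 but not 2 R 1.
Transitive: yes — every two-step R-path is closed by a direct edge.
Euclidean: yes — any two successors of a common world are R-related.
Only symmetric fails.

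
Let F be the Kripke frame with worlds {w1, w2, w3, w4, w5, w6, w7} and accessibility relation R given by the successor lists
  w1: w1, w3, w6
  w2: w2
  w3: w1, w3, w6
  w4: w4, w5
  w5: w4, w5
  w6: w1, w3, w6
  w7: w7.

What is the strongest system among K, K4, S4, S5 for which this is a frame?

S5

Transitive (axiom 4): yes — every two-step R-path is closed by a direct edge.
Reflexive (axiom T): yes — every world is R-related to itself.
Euclidean (axiom 5): yes — any two successors of a common world are R-related.
So F validates K, K4, S4, S5. The strongest is S5.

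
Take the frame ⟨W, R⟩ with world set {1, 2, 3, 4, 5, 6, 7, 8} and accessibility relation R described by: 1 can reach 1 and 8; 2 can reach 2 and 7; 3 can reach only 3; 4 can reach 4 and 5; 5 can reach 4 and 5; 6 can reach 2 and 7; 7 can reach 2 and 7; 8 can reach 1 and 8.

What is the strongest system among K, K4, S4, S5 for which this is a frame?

K4

Transitive (axiom 4): yes — every two-step R-path is closed by a direct edge.
Reflexive (axiom T): no — 6 is not related to itself.
Euclidean (axiom 5): yes — any two successors of a common world are R-related.
So F validates K, K4; S4 would additionally require R to be reflexive. The strongest is K4.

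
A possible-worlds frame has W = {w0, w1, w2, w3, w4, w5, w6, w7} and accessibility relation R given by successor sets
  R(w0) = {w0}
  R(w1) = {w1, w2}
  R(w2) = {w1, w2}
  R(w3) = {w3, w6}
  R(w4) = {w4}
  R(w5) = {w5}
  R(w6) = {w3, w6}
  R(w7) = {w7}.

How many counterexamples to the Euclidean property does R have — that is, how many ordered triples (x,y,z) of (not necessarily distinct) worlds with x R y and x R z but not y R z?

R is Euclidean; there are no such tuples.

0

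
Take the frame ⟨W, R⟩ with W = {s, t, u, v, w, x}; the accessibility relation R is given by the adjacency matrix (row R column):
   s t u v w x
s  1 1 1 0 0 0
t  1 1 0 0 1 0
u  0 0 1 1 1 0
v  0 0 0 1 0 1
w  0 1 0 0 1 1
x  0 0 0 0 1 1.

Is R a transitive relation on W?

Transitive: no — s R t and t R w, but not s R w.

No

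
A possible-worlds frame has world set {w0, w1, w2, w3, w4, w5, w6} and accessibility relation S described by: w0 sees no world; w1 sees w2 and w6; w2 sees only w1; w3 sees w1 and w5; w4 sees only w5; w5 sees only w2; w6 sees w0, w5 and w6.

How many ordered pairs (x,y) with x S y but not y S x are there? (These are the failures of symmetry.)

7

Enumerating: (w1,w6), (w3,w1), (w3,w5), (w4,w5), (w5,w2), (w6,w0), (w6,w5).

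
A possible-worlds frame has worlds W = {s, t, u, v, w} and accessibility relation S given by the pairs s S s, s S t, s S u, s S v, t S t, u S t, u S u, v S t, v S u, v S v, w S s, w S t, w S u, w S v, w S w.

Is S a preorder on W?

Yes

Reflexive: yes — every world is S-related to itself.
Transitive: yes — every two-step S-path is closed by a direct edge.
So S is a preorder.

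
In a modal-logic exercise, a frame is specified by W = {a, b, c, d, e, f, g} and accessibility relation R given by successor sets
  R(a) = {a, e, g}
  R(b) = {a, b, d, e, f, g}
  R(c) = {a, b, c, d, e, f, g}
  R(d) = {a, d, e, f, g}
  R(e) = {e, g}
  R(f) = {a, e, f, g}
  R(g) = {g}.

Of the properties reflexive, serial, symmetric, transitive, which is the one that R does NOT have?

symmetric

Reflexive: yes — every world is R-related to itself.
Serial: yes — every world has a successor (e.g. a R a).
Symmetric: no — a R e but not e R a.
Transitive: yes — every two-step R-path is closed by a direct edge.
Only symmetric fails.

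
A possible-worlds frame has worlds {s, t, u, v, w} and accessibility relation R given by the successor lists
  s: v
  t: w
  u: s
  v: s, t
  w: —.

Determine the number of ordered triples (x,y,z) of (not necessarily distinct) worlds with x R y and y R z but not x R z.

5

Enumerating: (s,v,s), (s,v,t), (u,s,v), (v,s,v), (v,t,w).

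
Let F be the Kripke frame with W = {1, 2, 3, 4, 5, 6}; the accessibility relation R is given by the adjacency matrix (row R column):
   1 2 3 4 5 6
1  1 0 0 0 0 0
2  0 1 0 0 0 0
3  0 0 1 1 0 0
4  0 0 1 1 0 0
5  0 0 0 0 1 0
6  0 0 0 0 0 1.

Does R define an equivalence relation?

Yes

Reflexive: yes — every world is R-related to itself.
Symmetric: yes — every pair in R has its reverse in R.
Transitive: yes — every two-step R-path is closed by a direct edge.
So R is an equivalence relation.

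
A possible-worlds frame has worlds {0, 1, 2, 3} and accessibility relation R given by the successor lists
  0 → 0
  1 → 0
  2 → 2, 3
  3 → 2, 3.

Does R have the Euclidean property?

Yes

Euclidean: yes — any two successors of a common world are R-related.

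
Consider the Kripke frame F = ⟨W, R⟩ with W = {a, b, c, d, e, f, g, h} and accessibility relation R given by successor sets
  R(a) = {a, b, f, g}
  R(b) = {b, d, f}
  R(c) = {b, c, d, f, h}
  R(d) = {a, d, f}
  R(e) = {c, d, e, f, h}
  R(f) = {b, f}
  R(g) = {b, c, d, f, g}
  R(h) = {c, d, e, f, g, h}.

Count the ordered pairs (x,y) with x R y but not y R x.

19

Enumerating: (a,b), (a,f), (a,g), (b,d), (c,b), (c,d), (c,f), (d,a), (d,f), (e,c), (e,d), (e,f), … and 7 more.
Total: 19.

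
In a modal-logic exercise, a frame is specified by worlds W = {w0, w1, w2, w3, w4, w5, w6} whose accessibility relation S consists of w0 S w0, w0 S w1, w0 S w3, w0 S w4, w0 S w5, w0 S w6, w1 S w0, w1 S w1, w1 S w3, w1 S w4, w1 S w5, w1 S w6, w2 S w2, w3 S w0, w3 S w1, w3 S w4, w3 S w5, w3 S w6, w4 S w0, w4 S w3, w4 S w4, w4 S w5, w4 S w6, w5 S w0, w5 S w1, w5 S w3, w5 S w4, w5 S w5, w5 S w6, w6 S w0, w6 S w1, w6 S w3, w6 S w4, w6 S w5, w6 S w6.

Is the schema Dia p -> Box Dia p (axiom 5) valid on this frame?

No

The schema 5 characterises exactly the Euclidean frames.
Euclidean: no — w0 S w4 and w0 S w1, but not w4 S w1.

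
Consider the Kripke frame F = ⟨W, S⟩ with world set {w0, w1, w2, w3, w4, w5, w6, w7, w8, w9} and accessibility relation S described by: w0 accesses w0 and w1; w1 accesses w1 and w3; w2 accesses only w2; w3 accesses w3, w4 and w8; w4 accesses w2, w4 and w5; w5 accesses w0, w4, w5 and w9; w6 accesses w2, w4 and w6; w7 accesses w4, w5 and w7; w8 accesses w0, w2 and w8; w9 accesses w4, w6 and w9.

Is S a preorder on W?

Reflexive: yes — every world is S-related to itself.
Transitive: no — w0 S w1 and w1 S w3, but not w0 S w3.
So S is not a preorder.

No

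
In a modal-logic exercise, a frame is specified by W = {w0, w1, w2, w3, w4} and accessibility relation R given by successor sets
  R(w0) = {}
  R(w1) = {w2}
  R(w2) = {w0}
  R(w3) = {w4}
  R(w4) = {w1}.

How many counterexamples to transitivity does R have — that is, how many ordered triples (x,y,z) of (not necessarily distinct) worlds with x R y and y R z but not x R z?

Enumerating: (w1,w2,w0), (w3,w4,w1), (w4,w1,w2).

3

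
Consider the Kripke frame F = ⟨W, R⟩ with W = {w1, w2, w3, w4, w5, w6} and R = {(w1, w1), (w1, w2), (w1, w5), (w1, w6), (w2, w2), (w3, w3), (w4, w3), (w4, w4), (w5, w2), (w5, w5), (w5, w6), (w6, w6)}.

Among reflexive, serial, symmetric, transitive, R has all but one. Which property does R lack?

symmetric

Reflexive: yes — every world is R-related to itself.
Serial: yes — every world has a successor (e.g. w1 R w1).
Symmetric: no — w1 R w2 but not w2 R w1.
Transitive: yes — every two-step R-path is closed by a direct edge.
Only symmetric fails.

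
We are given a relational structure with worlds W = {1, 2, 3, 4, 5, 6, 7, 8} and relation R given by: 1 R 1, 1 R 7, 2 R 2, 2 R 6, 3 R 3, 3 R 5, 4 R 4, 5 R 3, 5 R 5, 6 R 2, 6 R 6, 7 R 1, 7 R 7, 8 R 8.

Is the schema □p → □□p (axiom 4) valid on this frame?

Yes

The schema 4 characterises exactly the transitive frames.
Transitive: yes — every two-step R-path is closed by a direct edge.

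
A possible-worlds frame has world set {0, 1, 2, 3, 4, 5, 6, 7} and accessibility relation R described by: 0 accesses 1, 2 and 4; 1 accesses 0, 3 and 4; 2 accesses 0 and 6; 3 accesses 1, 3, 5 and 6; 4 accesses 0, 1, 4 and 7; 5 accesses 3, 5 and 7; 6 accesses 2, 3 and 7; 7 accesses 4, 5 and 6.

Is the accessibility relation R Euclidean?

Euclidean: no — 0 R 1 and 0 R 2, but not 1 R 2.

No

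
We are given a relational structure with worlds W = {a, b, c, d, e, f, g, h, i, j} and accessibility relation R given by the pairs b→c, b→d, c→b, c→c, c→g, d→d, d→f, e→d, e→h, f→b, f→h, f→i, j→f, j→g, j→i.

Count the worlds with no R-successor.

Enumerating: a, g, h, i.

4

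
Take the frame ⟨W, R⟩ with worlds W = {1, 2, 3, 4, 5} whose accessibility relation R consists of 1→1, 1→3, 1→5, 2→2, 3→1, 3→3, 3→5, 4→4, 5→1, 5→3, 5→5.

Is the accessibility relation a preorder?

Yes

Reflexive: yes — every world is R-related to itself.
Transitive: yes — every two-step R-path is closed by a direct edge.
So R is a preorder.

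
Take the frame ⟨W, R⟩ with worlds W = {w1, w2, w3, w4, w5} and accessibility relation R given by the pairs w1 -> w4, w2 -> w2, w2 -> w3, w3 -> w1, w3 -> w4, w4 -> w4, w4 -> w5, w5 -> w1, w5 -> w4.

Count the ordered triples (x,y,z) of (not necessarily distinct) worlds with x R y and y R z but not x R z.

Enumerating: (w1,w4,w5), (w2,w3,w1), (w2,w3,w4), (w3,w4,w5), (w4,w5,w1), (w5,w4,w5).

6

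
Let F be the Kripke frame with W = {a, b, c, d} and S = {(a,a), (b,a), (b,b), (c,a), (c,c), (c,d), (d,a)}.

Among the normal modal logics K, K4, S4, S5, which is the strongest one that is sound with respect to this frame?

K4

Transitive (axiom 4): yes — every two-step S-path is closed by a direct edge.
Reflexive (axiom T): no — d is not related to itself.
Euclidean (axiom 5): no — c S a and c S d, but not a S d.
So F validates K, K4; S4 would additionally require S to be reflexive. The strongest is K4.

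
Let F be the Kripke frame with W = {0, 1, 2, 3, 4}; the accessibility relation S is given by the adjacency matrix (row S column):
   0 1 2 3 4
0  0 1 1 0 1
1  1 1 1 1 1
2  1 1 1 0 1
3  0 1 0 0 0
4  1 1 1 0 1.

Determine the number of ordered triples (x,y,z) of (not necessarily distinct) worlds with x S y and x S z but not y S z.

Enumerating: (1,0,0), (1,0,3), (1,2,3), (1,3,0), (1,3,2), (1,3,3), (1,3,4), (1,4,3), (2,0,0), (4,0,0).

10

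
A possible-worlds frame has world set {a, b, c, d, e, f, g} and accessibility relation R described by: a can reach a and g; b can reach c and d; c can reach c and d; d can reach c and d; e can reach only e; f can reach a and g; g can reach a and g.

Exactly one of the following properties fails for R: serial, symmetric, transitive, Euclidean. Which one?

symmetric

Serial: yes — every world has a successor (e.g. a R a).
Symmetric: no — b R c but not c R b.
Transitive: yes — every two-step R-path is closed by a direct edge.
Euclidean: yes — any two successors of a common world are R-related.
Only symmetric fails.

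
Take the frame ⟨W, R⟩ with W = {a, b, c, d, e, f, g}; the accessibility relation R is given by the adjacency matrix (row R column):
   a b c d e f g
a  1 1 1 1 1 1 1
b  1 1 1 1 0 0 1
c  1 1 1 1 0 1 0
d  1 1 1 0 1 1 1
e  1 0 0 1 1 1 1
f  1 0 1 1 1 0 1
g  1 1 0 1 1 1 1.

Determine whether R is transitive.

Transitive: no — b R a and a R e, but not b R e.

No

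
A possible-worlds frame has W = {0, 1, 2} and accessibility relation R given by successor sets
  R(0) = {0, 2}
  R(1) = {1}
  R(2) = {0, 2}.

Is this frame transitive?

Yes

Transitive: yes — every two-step R-path is closed by a direct edge.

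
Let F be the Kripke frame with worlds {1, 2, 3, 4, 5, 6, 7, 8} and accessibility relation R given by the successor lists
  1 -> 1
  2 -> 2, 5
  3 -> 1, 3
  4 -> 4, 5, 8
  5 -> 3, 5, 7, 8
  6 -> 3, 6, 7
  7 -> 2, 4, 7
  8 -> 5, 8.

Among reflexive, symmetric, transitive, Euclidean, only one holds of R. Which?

Reflexive: yes — every world is R-related to itself.
Symmetric: no — 2 R 5 but not 5 R 2.
Transitive: no — 2 R 5 and 5 R 3, but not 2 R 3.
Euclidean: no — 5 R 3 and 5 R 7, but not 3 R 7.
Only reflexive holds.

reflexive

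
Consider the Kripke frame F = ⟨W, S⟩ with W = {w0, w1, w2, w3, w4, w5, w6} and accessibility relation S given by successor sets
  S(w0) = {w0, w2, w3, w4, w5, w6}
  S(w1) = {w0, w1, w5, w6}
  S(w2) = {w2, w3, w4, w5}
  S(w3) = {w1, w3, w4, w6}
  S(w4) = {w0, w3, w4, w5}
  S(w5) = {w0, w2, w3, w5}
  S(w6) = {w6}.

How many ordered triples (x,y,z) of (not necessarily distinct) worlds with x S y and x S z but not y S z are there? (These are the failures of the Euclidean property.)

38

Enumerating: (w0,w2,w0), (w0,w2,w6), (w0,w3,w0), (w0,w3,w2), (w0,w3,w5), (w0,w4,w2), (w0,w4,w6), (w0,w5,w4), (w0,w5,w6), (w0,w6,w0), (w0,w6,w2), (w0,w6,w3), … and 26 more.
Total: 38.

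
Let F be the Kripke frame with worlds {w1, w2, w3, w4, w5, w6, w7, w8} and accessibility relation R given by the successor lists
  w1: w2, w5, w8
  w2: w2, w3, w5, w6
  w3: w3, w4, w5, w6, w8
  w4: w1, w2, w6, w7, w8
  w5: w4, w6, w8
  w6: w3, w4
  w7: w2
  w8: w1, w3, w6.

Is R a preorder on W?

No

Reflexive: no — w1 is not related to itself.
Transitive: no — w1 R w2 and w2 R w3, but not w1 R w3.
So R is not a preorder.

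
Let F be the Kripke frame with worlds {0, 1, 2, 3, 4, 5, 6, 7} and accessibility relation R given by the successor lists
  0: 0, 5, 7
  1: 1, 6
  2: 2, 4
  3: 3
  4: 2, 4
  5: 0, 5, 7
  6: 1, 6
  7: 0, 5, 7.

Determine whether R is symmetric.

Yes

Symmetric: yes — every pair in R has its reverse in R.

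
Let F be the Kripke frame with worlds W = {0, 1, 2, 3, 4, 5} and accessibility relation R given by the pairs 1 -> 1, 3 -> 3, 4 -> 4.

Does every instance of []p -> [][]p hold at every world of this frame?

Axiom 4 corresponds to the accessibility relation being transitive.
Transitive: yes — every two-step R-path is closed by a direct edge.

Yes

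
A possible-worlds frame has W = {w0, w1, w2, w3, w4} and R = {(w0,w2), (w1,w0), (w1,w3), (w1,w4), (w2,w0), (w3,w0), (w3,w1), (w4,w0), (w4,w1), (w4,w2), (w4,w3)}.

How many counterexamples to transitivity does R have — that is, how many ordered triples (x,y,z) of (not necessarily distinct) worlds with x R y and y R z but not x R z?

Enumerating: (w0,w2,w0), (w1,w0,w2), (w1,w3,w1), (w1,w4,w1), (w1,w4,w2), (w2,w0,w2), (w3,w0,w2), (w3,w1,w3), (w3,w1,w4), (w4,w1,w4).

10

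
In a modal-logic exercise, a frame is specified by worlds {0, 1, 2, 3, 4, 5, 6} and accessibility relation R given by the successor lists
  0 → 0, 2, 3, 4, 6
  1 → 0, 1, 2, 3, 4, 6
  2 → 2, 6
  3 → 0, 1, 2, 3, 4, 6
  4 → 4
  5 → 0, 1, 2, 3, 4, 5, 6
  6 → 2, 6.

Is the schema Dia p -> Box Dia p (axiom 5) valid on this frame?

The schema 5 characterises exactly the Euclidean frames.
Euclidean: no — 0 R 2 and 0 R 3, but not 2 R 3.

No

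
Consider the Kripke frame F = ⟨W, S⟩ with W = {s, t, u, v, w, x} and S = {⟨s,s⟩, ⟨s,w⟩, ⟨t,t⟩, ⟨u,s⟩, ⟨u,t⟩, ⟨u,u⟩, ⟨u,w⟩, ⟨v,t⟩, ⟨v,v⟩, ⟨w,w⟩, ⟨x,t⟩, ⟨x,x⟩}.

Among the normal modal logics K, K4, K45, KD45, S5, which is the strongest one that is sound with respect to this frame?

K4

Transitive (axiom 4): yes — every two-step S-path is closed by a direct edge.
Euclidean (axiom 5): no — u S s and u S t, but not s S t.
Serial (axiom D): yes — every world has a successor (e.g. s S s).
Reflexive (axiom T): yes — every world is S-related to itself.
So F validates K, K4; K45 would additionally require S to be Euclidean. The strongest is K4.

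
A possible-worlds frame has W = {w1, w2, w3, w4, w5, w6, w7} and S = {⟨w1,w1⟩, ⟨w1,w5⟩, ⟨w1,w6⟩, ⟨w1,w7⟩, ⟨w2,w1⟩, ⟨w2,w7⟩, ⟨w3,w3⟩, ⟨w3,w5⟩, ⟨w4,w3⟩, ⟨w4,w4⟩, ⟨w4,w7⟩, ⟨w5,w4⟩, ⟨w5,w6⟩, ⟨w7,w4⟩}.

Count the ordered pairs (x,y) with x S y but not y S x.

9

Enumerating: (w1,w5), (w1,w6), (w1,w7), (w2,w1), (w2,w7), (w3,w5), (w4,w3), (w5,w4), (w5,w6).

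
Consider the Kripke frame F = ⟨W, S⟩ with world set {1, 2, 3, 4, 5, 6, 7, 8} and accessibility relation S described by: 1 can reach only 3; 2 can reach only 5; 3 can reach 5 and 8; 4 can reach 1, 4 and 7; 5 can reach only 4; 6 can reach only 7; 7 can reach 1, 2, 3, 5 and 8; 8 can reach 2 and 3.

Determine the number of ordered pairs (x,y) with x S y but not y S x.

13

Enumerating: (1,3), (2,5), (3,5), (4,1), (4,7), (5,4), (6,7), (7,1), (7,2), (7,3), (7,5), (7,8), (8,2).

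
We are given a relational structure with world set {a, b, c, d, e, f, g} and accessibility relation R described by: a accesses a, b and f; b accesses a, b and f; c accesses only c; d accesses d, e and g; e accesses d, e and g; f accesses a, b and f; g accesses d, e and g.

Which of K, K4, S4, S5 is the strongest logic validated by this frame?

Transitive (axiom 4): yes — every two-step R-path is closed by a direct edge.
Reflexive (axiom T): yes — every world is R-related to itself.
Euclidean (axiom 5): yes — any two successors of a common world are R-related.
So F validates K, K4, S4, S5. The strongest is S5.

S5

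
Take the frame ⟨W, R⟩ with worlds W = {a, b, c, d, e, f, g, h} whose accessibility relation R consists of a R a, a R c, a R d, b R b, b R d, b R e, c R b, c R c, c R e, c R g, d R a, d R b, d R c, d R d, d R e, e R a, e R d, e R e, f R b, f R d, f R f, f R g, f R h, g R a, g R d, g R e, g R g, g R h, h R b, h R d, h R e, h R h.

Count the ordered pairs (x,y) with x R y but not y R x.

18

Enumerating: (a,c), (b,e), (c,b), (c,e), (c,g), (d,c), (e,a), (f,b), (f,d), (f,g), (f,h), (g,a), (g,d), (g,e), (g,h), (h,b), (h,d), (h,e).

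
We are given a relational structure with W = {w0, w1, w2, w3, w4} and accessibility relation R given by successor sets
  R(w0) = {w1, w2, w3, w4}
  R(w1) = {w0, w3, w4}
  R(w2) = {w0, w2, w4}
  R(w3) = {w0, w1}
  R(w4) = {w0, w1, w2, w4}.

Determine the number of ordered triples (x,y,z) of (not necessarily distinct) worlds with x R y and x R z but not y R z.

Enumerating: (w0,w1,w1), (w0,w1,w2), (w0,w2,w1), (w0,w2,w3), (w0,w3,w2), (w0,w3,w3), (w0,w3,w4), (w0,w4,w3), (w1,w0,w0), (w1,w3,w3), (w1,w3,w4), (w1,w4,w3), … and 7 more.
Total: 19.

19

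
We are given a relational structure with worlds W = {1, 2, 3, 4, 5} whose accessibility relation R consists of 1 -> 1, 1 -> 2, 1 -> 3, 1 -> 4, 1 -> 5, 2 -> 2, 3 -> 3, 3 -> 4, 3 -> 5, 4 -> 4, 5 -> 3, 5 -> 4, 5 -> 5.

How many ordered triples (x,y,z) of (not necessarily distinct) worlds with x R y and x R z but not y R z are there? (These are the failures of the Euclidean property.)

Enumerating: (1,2,1), (1,2,3), (1,2,4), (1,2,5), (1,3,1), (1,3,2), (1,4,1), (1,4,2), (1,4,3), (1,4,5), (1,5,1), (1,5,2), (3,4,3), (3,4,5), (5,4,3), (5,4,5).

16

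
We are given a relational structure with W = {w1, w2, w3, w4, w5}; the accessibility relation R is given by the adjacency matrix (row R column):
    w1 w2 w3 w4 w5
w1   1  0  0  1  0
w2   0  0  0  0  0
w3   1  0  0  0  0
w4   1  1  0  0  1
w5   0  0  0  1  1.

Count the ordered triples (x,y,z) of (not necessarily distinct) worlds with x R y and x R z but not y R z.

Enumerating: (w1,w4,w4), (w4,w1,w2), (w4,w1,w5), (w4,w2,w1), (w4,w2,w2), (w4,w2,w5), (w4,w5,w1), (w4,w5,w2), (w5,w4,w4).

9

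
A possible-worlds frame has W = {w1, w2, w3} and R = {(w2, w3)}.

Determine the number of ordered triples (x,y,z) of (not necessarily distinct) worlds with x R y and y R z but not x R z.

0

R is transitive; there are no such tuples.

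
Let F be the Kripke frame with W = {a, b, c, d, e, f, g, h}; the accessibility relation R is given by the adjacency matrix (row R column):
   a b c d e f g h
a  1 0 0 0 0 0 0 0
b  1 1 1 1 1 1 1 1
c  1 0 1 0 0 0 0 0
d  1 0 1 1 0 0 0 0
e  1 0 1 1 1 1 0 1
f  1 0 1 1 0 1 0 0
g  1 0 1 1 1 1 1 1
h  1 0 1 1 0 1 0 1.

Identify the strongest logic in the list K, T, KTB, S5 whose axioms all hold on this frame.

T

Reflexive (axiom T): yes — every world is R-related to itself.
Symmetric (axiom B): no — b R a but not a R b.
Euclidean (axiom 5): no — b R a and b R c, but not a R c.
So F validates K, T; KTB would additionally require R to be symmetric. The strongest is T.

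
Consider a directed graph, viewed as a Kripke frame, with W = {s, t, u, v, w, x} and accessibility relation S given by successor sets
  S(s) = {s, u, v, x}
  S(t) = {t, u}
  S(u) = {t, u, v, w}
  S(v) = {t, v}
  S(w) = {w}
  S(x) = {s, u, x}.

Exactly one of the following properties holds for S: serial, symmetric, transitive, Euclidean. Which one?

serial

Serial: yes — every world has a successor (e.g. s S s).
Symmetric: no — s S u but not u S s.
Transitive: no — s S u and u S t, but not s S t.
Euclidean: no — s S u and s S x, but not u S x.
Only serial holds.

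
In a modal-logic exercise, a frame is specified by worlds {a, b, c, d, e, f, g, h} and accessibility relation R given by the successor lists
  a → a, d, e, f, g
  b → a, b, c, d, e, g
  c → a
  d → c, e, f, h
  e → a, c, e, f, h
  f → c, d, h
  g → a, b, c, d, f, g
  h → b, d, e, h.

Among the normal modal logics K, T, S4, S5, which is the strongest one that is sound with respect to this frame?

Reflexive (axiom T): no — c is not related to itself.
Transitive (axiom 4): no — a R d and d R c, but not a R c.
Euclidean (axiom 5): no — a R d and a R g, but not d R g.
So F validates K; T would additionally require R to be reflexive. The strongest is K.

K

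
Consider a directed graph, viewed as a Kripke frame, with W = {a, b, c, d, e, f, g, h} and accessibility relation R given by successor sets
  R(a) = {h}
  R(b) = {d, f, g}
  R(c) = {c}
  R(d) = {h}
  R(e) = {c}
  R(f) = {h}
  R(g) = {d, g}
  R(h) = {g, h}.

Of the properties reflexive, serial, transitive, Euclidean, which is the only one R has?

serial

Reflexive: no — a is not related to itself.
Serial: yes — every world has a successor (e.g. a R h).
Transitive: no — a R h and h R g, but not a R g.
Euclidean: no — b R d and b R f, but not d R f.
Only serial holds.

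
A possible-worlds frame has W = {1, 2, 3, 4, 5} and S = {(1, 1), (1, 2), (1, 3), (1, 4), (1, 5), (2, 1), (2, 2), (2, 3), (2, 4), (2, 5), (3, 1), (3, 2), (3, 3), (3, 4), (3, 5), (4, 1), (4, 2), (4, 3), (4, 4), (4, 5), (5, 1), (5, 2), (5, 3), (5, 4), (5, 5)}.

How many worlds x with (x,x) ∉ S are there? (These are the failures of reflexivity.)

S is reflexive; there are no such worlds.

0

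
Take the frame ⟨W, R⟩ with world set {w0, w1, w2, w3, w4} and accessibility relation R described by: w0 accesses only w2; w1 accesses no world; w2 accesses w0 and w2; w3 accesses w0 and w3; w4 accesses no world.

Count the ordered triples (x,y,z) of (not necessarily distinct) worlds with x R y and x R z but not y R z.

Enumerating: (w2,w0,w0), (w3,w0,w0), (w3,w0,w3).

3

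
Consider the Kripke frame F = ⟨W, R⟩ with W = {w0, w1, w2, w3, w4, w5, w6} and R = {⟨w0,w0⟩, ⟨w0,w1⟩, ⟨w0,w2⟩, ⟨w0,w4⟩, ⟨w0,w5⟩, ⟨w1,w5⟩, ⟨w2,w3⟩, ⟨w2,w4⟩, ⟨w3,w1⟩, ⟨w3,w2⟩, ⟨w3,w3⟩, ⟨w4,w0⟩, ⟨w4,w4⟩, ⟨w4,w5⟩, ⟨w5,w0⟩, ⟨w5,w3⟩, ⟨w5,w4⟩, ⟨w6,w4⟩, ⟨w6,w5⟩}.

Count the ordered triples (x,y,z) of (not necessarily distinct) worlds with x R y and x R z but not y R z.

27

Enumerating: (w0,w1,w0), (w0,w1,w1), (w0,w1,w2), (w0,w1,w4), (w0,w2,w0), (w0,w2,w1), (w0,w2,w2), (w0,w2,w5), (w0,w4,w1), (w0,w4,w2), (w0,w5,w1), (w0,w5,w2), … and 15 more.
Total: 27.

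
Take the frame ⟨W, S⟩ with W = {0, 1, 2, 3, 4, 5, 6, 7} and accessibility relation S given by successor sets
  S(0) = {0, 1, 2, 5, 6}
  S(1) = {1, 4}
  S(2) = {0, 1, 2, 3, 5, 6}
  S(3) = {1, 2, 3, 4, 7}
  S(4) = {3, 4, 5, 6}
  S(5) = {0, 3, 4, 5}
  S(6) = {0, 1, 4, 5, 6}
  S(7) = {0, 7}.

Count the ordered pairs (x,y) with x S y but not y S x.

11

Enumerating: (0,1), (1,4), (2,1), (2,5), (2,6), (3,1), (3,7), (5,3), (6,1), (6,5), (7,0).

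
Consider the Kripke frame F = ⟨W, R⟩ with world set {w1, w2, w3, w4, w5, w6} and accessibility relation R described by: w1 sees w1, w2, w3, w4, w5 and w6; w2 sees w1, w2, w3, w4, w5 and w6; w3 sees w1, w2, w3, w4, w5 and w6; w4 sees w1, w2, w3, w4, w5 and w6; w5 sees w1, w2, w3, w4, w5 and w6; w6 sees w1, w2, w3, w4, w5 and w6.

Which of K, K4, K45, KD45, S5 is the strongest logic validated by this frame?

S5

Transitive (axiom 4): yes — every two-step R-path is closed by a direct edge.
Euclidean (axiom 5): yes — any two successors of a common world are R-related.
Serial (axiom D): yes — every world has a successor (e.g. w1 R w1).
Reflexive (axiom T): yes — every world is R-related to itself.
So F validates K, K4, K45, KD45, S5. The strongest is S5.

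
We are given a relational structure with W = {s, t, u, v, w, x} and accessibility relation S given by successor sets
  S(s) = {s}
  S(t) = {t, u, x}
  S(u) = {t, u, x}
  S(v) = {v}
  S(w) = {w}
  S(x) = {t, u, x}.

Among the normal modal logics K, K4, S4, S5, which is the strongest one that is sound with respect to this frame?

S5

Transitive (axiom 4): yes — every two-step S-path is closed by a direct edge.
Reflexive (axiom T): yes — every world is S-related to itself.
Euclidean (axiom 5): yes — any two successors of a common world are S-related.
So F validates K, K4, S4, S5. The strongest is S5.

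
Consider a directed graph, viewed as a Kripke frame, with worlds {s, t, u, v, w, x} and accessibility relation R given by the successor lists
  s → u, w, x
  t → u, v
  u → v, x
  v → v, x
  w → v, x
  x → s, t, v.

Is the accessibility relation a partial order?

No

Reflexive: no — s is not related to itself.
Transitive: no — s R u and u R v, but not s R v.
Antisymmetric: no — s R x and x R s with s ≠ x.
So R is not a partial order.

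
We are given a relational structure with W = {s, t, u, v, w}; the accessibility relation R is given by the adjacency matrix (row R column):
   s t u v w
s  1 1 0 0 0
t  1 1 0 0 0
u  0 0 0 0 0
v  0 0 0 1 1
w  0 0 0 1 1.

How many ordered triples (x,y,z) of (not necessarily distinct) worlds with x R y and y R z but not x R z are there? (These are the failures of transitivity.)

0

R is transitive; there are no such tuples.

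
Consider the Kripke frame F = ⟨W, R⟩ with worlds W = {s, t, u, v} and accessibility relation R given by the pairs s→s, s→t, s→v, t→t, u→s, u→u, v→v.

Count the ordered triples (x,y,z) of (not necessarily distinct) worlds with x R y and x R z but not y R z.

5

Enumerating: (s,t,s), (s,t,v), (s,v,s), (s,v,t), (u,s,u).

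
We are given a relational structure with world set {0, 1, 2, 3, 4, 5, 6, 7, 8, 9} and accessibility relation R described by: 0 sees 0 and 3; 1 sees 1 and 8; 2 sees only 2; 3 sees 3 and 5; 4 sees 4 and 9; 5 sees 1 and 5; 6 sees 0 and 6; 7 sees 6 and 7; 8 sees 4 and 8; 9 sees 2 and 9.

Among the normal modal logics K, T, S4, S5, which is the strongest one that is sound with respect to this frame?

T

Reflexive (axiom T): yes — every world is R-related to itself.
Transitive (axiom 4): no — 0 R 3 and 3 R 5, but not 0 R 5.
Euclidean (axiom 5): no — 0 R 3 and 0 R 0, but not 3 R 0.
So F validates K, T; S4 would additionally require R to be transitive. The strongest is T.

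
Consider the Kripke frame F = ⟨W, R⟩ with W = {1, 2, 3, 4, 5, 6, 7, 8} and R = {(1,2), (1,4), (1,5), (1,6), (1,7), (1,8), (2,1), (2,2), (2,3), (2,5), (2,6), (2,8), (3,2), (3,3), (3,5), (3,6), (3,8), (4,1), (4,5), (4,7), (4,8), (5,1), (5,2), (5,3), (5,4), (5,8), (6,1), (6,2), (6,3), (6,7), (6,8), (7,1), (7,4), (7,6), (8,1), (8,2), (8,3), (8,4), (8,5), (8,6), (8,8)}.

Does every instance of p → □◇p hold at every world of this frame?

By correspondence theory, B is valid on a frame iff R is symmetric.
Symmetric: yes — every pair in R has its reverse in R.

Yes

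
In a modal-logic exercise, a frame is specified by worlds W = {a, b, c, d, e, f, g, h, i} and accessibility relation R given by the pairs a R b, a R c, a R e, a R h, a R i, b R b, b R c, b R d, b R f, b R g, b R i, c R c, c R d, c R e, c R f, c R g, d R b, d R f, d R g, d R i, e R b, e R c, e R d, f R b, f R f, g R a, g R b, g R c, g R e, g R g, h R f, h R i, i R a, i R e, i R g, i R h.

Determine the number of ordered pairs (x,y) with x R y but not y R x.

Enumerating: (a,b), (a,c), (a,e), (a,h), (b,c), (b,i), (c,d), (c,f), (d,f), (d,g), (d,i), (e,b), (e,d), (g,a), (g,e), (h,f), (i,e), (i,g).

18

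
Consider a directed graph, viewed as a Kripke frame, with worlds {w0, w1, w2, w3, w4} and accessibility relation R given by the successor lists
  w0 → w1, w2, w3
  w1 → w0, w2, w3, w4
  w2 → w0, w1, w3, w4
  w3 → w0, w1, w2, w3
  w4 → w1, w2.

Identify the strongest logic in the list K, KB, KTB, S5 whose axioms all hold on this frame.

KB

Symmetric (axiom B): yes — every pair in R has its reverse in R.
Reflexive (axiom T): no — w0 is not related to itself.
Euclidean (axiom 5): no — w1 R w0 and w1 R w4, but not w0 R w4.
So F validates K, KB; KTB would additionally require R to be reflexive. The strongest is KB.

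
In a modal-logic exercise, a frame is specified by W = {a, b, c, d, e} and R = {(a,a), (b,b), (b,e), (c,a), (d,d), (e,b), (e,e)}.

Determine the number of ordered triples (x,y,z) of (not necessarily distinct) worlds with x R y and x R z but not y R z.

0

R is Euclidean; there are no such tuples.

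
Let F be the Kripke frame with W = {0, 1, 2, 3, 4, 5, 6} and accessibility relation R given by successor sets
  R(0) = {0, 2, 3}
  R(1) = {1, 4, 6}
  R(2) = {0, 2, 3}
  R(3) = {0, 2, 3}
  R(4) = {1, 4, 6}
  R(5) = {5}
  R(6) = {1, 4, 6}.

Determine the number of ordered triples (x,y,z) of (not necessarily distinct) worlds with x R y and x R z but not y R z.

0

R is Euclidean; there are no such tuples.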